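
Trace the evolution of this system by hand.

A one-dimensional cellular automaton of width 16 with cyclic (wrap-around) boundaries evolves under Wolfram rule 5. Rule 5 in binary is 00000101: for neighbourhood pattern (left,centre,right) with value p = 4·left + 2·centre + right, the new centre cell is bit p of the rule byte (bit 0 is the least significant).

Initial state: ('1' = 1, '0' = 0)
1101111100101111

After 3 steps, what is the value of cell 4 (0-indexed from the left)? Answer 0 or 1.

gen 0: 1101111100101111
gen 1: 0000000000100000
gen 2: 1111111110101111
gen 3: 0000000000100000

0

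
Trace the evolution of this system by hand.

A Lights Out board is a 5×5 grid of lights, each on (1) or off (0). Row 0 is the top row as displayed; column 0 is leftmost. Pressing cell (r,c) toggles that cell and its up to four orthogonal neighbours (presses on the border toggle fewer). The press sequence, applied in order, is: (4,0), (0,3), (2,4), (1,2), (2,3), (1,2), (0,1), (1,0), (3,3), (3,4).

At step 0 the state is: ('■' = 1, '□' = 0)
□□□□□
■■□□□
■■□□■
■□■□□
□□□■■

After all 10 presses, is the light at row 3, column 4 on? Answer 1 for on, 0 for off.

1

gen 0: □□□□□
■■□□□
■■□□■
■□■□□
□□□■■
gen 1: □□□□□
■■□□□
■■□□■
□□■□□
■■□■■
gen 2: □□■■■
■■□■□
■■□□■
□□■□□
■■□■■
gen 3: □□■■■
■■□■■
■■□■□
□□■□■
■■□■■
gen 4: □□□■■
■□■□■
■■■■□
□□■□■
■■□■■
gen 5: □□□■■
■□■■■
■■□□■
□□■■■
■■□■■
gen 6: □□■■■
■■□□■
■■■□■
□□■■■
■■□■■
gen 7: ■■□■■
■□□□■
■■■□■
□□■■■
■■□■■
gen 8: □■□■■
□■□□■
□■■□■
□□■■■
■■□■■
gen 9: □■□■■
□■□□■
□■■■■
□□□□□
■■□□■
gen 10: □■□■■
□■□□■
□■■■□
□□□■■
■■□□□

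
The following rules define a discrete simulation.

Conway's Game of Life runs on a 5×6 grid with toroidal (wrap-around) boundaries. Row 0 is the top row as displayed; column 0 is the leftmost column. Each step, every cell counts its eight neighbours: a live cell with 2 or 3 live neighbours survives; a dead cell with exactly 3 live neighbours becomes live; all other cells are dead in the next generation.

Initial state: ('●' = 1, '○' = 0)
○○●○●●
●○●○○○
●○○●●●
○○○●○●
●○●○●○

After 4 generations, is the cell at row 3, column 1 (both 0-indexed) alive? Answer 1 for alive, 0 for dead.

1

k=0  ○○●○●●
●○●○○○
●○○●●●
○○○●○●
●○●○●○
k=1  ●○●○●○
●○●○○○
●●●●○○
○●●○○○
●●●○○○
k=2  ●○●○○○
●○○○○○
●○○●○○
○○○○○○
●○○○○●
k=3  ●○○○○○
●○○○○●
○○○○○○
●○○○○●
●●○○○●
k=4  ○○○○○○
●○○○○●
○○○○○○
○●○○○●
○●○○○○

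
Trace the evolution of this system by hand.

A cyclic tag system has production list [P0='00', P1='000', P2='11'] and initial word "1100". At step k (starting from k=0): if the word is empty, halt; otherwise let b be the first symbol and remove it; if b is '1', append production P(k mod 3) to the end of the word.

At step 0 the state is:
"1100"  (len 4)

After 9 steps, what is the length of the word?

0

t=0: "1100"  (len 4)
t=1: "10000"  (len 5)
t=2: "0000000"  (len 7)
t=3: "000000"  (len 6)
t=4: "00000"  (len 5)
t=5: "0000"  (len 4)
t=6: "000"  (len 3)
t=7: "00"  (len 2)
t=8: "0"  (len 1)
t=9: (halted — word empty)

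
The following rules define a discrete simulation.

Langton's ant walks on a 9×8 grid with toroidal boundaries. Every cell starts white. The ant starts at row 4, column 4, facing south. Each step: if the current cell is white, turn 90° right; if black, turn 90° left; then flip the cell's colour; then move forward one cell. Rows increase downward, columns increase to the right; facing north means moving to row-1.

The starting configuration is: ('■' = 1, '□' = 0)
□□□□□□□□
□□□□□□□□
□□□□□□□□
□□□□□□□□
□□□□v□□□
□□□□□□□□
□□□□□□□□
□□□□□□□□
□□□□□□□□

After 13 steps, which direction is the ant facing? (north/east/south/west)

step 0: □□□□□□□□
□□□□□□□□
□□□□□□□□
□□□□□□□□
□□□□v□□□
□□□□□□□□
□□□□□□□□
□□□□□□□□
□□□□□□□□
step 1: □□□□□□□□
□□□□□□□□
□□□□□□□□
□□□□□□□□
□□□<■□□□
□□□□□□□□
□□□□□□□□
□□□□□□□□
□□□□□□□□
step 2: □□□□□□□□
□□□□□□□□
□□□□□□□□
□□□^□□□□
□□□■■□□□
□□□□□□□□
□□□□□□□□
□□□□□□□□
□□□□□□□□
step 3: □□□□□□□□
□□□□□□□□
□□□□□□□□
□□□■>□□□
□□□■■□□□
□□□□□□□□
□□□□□□□□
□□□□□□□□
□□□□□□□□
step 4: □□□□□□□□
□□□□□□□□
□□□□□□□□
□□□■■□□□
□□□■v□□□
□□□□□□□□
□□□□□□□□
□□□□□□□□
□□□□□□□□
step 5: □□□□□□□□
□□□□□□□□
□□□□□□□□
□□□■■□□□
□□□■□>□□
□□□□□□□□
□□□□□□□□
□□□□□□□□
□□□□□□□□
step 6: □□□□□□□□
□□□□□□□□
□□□□□□□□
□□□■■□□□
□□□■□■□□
□□□□□v□□
□□□□□□□□
□□□□□□□□
□□□□□□□□
step 7: □□□□□□□□
□□□□□□□□
□□□□□□□□
□□□■■□□□
□□□■□■□□
□□□□<■□□
□□□□□□□□
□□□□□□□□
□□□□□□□□
step 8: □□□□□□□□
□□□□□□□□
□□□□□□□□
□□□■■□□□
□□□■^■□□
□□□□■■□□
□□□□□□□□
□□□□□□□□
□□□□□□□□
step 9: □□□□□□□□
□□□□□□□□
□□□□□□□□
□□□■■□□□
□□□■■>□□
□□□□■■□□
□□□□□□□□
□□□□□□□□
□□□□□□□□
step 10: □□□□□□□□
□□□□□□□□
□□□□□□□□
□□□■■^□□
□□□■■□□□
□□□□■■□□
□□□□□□□□
□□□□□□□□
□□□□□□□□
step 11: □□□□□□□□
□□□□□□□□
□□□□□□□□
□□□■■■>□
□□□■■□□□
□□□□■■□□
□□□□□□□□
□□□□□□□□
□□□□□□□□
step 12: □□□□□□□□
□□□□□□□□
□□□□□□□□
□□□■■■■□
□□□■■□v□
□□□□■■□□
□□□□□□□□
□□□□□□□□
□□□□□□□□
step 13: □□□□□□□□
□□□□□□□□
□□□□□□□□
□□□■■■■□
□□□■■<■□
□□□□■■□□
□□□□□□□□
□□□□□□□□
□□□□□□□□

west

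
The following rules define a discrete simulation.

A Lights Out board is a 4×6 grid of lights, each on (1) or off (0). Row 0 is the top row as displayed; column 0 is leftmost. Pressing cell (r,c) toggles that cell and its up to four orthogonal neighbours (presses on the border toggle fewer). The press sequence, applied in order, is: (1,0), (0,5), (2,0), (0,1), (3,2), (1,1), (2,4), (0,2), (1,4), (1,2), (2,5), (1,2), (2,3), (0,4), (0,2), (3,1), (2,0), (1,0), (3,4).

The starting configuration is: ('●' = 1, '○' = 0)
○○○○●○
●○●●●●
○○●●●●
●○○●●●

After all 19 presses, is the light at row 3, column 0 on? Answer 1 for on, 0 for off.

0

step 0: ○○○○●○
●○●●●●
○○●●●●
●○○●●●
step 1: ●○○○●○
○●●●●●
●○●●●●
●○○●●●
step 2: ●○○○○●
○●●●●○
●○●●●●
●○○●●●
step 3: ●○○○○●
●●●●●○
○●●●●●
○○○●●●
step 4: ○●●○○●
●○●●●○
○●●●●●
○○○●●●
step 5: ○●●○○●
●○●●●○
○●○●●●
○●●○●●
step 6: ○○●○○●
○●○●●○
○○○●●●
○●●○●●
step 7: ○○●○○●
○●○●○○
○○○○○○
○●●○○●
step 8: ○●○●○●
○●●●○○
○○○○○○
○●●○○●
step 9: ○●○●●●
○●●○●●
○○○○●○
○●●○○●
step 10: ○●●●●●
○○○●●●
○○●○●○
○●●○○●
step 11: ○●●●●●
○○○●●○
○○●○○●
○●●○○○
step 12: ○●○●●●
○●●○●○
○○○○○●
○●●○○○
step 13: ○●○●●●
○●●●●○
○○●●●●
○●●●○○
step 14: ○●○○○○
○●●●○○
○○●●●●
○●●●○○
step 15: ○○●●○○
○●○●○○
○○●●●●
○●●●○○
step 16: ○○●●○○
○●○●○○
○●●●●●
●○○●○○
step 17: ○○●●○○
●●○●○○
●○●●●●
○○○●○○
step 18: ●○●●○○
○○○●○○
○○●●●●
○○○●○○
step 19: ●○●●○○
○○○●○○
○○●●○●
○○○○●●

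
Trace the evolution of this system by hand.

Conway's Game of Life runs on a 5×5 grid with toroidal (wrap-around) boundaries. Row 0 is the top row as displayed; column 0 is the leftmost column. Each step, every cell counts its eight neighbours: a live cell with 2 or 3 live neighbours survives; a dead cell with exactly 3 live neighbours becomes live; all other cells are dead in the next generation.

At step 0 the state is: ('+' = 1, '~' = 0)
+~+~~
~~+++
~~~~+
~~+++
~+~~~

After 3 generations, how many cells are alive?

[0] +~+~~
~~+++
~~~~+
~~+++
~+~~~
[1] +~+~+
+++~+
+~~~~
+~+++
++~~+
[2] ~~+~~
~~+~~
~~~~~
~~++~
~~~~~
[3] ~~~~~
~~~~~
~~++~
~~~~~
~~++~

4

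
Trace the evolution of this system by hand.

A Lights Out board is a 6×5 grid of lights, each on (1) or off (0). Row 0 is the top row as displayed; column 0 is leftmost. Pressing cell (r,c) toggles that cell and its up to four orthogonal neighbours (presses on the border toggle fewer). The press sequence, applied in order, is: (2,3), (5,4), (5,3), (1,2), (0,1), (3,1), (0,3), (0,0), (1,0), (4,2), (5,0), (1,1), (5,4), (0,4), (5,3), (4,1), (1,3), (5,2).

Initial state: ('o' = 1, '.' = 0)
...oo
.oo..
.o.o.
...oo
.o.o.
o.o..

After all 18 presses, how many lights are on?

16

t=0: ...oo
.oo..
.o.o.
...oo
.o.o.
o.o..
t=1: ...oo
.ooo.
.oo.o
....o
.o.o.
o.o..
t=2: ...oo
.ooo.
.oo.o
....o
.o.oo
o.ooo
t=3: ...oo
.ooo.
.oo.o
....o
.o..o
o....
t=4: ..ooo
.....
.o..o
....o
.o..o
o....
t=5: oo.oo
.o...
.o..o
....o
.o..o
o....
t=6: oo.oo
.o...
....o
ooo.o
....o
o....
t=7: ooo..
.o.o.
....o
ooo.o
....o
o....
t=8: ..o..
oo.o.
....o
ooo.o
....o
o....
t=9: o.o..
...o.
o...o
ooo.o
....o
o....
t=10: o.o..
...o.
o...o
oo..o
.oooo
o.o..
t=11: o.o..
...o.
o...o
oo..o
ooooo
.oo..
t=12: ooo..
oooo.
oo..o
oo..o
ooooo
.oo..
t=13: ooo..
oooo.
oo..o
oo..o
oooo.
.oooo
t=14: ooooo
ooooo
oo..o
oo..o
oooo.
.oooo
t=15: ooooo
ooooo
oo..o
oo..o
ooo..
.o...
t=16: ooooo
ooooo
oo..o
o...o
.....
.....
t=17: ooo.o
oo...
oo.oo
o...o
.....
.....
t=18: ooo.o
oo...
oo.oo
o...o
..o..
.ooo.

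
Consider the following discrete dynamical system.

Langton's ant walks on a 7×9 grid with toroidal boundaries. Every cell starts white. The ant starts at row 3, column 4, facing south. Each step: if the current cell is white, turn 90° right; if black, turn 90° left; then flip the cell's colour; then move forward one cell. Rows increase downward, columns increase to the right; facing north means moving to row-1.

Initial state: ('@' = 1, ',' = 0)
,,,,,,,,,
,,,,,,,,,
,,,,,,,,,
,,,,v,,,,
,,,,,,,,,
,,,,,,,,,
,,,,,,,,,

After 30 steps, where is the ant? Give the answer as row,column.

2,5

gen 0: ,,,,,,,,,
,,,,,,,,,
,,,,,,,,,
,,,,v,,,,
,,,,,,,,,
,,,,,,,,,
,,,,,,,,,
gen 1: ,,,,,,,,,
,,,,,,,,,
,,,,,,,,,
,,,<@,,,,
,,,,,,,,,
,,,,,,,,,
,,,,,,,,,
gen 2: ,,,,,,,,,
,,,,,,,,,
,,,^,,,,,
,,,@@,,,,
,,,,,,,,,
,,,,,,,,,
,,,,,,,,,
gen 3: ,,,,,,,,,
,,,,,,,,,
,,,@>,,,,
,,,@@,,,,
,,,,,,,,,
,,,,,,,,,
,,,,,,,,,
gen 4: ,,,,,,,,,
,,,,,,,,,
,,,@@,,,,
,,,@v,,,,
,,,,,,,,,
,,,,,,,,,
,,,,,,,,,
gen 5: ,,,,,,,,,
,,,,,,,,,
,,,@@,,,,
,,,@,>,,,
,,,,,,,,,
,,,,,,,,,
,,,,,,,,,
gen 6: ,,,,,,,,,
,,,,,,,,,
,,,@@,,,,
,,,@,@,,,
,,,,,v,,,
,,,,,,,,,
,,,,,,,,,
gen 7: ,,,,,,,,,
,,,,,,,,,
,,,@@,,,,
,,,@,@,,,
,,,,<@,,,
,,,,,,,,,
,,,,,,,,,
gen 8: ,,,,,,,,,
,,,,,,,,,
,,,@@,,,,
,,,@^@,,,
,,,,@@,,,
,,,,,,,,,
,,,,,,,,,
gen 9: ,,,,,,,,,
,,,,,,,,,
,,,@@,,,,
,,,@@>,,,
,,,,@@,,,
,,,,,,,,,
,,,,,,,,,
gen 10: ,,,,,,,,,
,,,,,,,,,
,,,@@^,,,
,,,@@,,,,
,,,,@@,,,
,,,,,,,,,
,,,,,,,,,
gen 11: ,,,,,,,,,
,,,,,,,,,
,,,@@@>,,
,,,@@,,,,
,,,,@@,,,
,,,,,,,,,
,,,,,,,,,
gen 12: ,,,,,,,,,
,,,,,,,,,
,,,@@@@,,
,,,@@,v,,
,,,,@@,,,
,,,,,,,,,
,,,,,,,,,
gen 13: ,,,,,,,,,
,,,,,,,,,
,,,@@@@,,
,,,@@<@,,
,,,,@@,,,
,,,,,,,,,
,,,,,,,,,
gen 14: ,,,,,,,,,
,,,,,,,,,
,,,@@^@,,
,,,@@@@,,
,,,,@@,,,
,,,,,,,,,
,,,,,,,,,
gen 15: ,,,,,,,,,
,,,,,,,,,
,,,@<,@,,
,,,@@@@,,
,,,,@@,,,
,,,,,,,,,
,,,,,,,,,
gen 16: ,,,,,,,,,
,,,,,,,,,
,,,@,,@,,
,,,@v@@,,
,,,,@@,,,
,,,,,,,,,
,,,,,,,,,
gen 17: ,,,,,,,,,
,,,,,,,,,
,,,@,,@,,
,,,@,>@,,
,,,,@@,,,
,,,,,,,,,
,,,,,,,,,
gen 18: ,,,,,,,,,
,,,,,,,,,
,,,@,^@,,
,,,@,,@,,
,,,,@@,,,
,,,,,,,,,
,,,,,,,,,
gen 19: ,,,,,,,,,
,,,,,,,,,
,,,@,@>,,
,,,@,,@,,
,,,,@@,,,
,,,,,,,,,
,,,,,,,,,
gen 20: ,,,,,,,,,
,,,,,,^,,
,,,@,@,,,
,,,@,,@,,
,,,,@@,,,
,,,,,,,,,
,,,,,,,,,
gen 21: ,,,,,,,,,
,,,,,,@>,
,,,@,@,,,
,,,@,,@,,
,,,,@@,,,
,,,,,,,,,
,,,,,,,,,
gen 22: ,,,,,,,,,
,,,,,,@@,
,,,@,@,v,
,,,@,,@,,
,,,,@@,,,
,,,,,,,,,
,,,,,,,,,
gen 23: ,,,,,,,,,
,,,,,,@@,
,,,@,@<@,
,,,@,,@,,
,,,,@@,,,
,,,,,,,,,
,,,,,,,,,
gen 24: ,,,,,,,,,
,,,,,,^@,
,,,@,@@@,
,,,@,,@,,
,,,,@@,,,
,,,,,,,,,
,,,,,,,,,
gen 25: ,,,,,,,,,
,,,,,<,@,
,,,@,@@@,
,,,@,,@,,
,,,,@@,,,
,,,,,,,,,
,,,,,,,,,
gen 26: ,,,,,^,,,
,,,,,@,@,
,,,@,@@@,
,,,@,,@,,
,,,,@@,,,
,,,,,,,,,
,,,,,,,,,
gen 27: ,,,,,@>,,
,,,,,@,@,
,,,@,@@@,
,,,@,,@,,
,,,,@@,,,
,,,,,,,,,
,,,,,,,,,
gen 28: ,,,,,@@,,
,,,,,@v@,
,,,@,@@@,
,,,@,,@,,
,,,,@@,,,
,,,,,,,,,
,,,,,,,,,
gen 29: ,,,,,@@,,
,,,,,<@@,
,,,@,@@@,
,,,@,,@,,
,,,,@@,,,
,,,,,,,,,
,,,,,,,,,
gen 30: ,,,,,@@,,
,,,,,,@@,
,,,@,v@@,
,,,@,,@,,
,,,,@@,,,
,,,,,,,,,
,,,,,,,,,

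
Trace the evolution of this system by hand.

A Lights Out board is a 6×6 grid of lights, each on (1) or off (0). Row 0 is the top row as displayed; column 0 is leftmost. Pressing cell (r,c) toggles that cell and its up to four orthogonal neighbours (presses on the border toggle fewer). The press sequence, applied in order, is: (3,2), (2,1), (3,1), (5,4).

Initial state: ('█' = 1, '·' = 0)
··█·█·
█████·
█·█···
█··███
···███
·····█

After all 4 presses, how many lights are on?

step 0: ··█·█·
█████·
█·█···
█··███
···███
·····█
step 1: ··█·█·
█████·
█·····
███·██
··████
·····█
step 2: ··█·█·
█·███·
·██···
█·█·██
··████
·····█
step 3: ··█·█·
█·███·
··█···
·█··██
·█████
·····█
step 4: ··█·█·
█·███·
··█···
·█··██
·███·█
···██·

16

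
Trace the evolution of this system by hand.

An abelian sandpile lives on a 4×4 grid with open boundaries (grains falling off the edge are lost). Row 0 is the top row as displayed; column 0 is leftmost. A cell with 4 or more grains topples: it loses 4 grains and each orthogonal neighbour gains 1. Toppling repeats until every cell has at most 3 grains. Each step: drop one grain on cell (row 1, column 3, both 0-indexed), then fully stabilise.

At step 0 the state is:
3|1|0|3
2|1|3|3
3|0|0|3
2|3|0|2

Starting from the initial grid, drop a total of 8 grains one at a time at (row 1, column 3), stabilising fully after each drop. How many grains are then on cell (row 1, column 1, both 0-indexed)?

t=0: 3|1|0|3
2|1|3|3
3|0|0|3
2|3|0|2
t=1: 3|1|2|0
2|2|0|3
3|0|2|0
2|3|0|3
t=2: 3|1|2|1
2|2|1|0
3|0|2|1
2|3|0|3
t=3: 3|1|2|1
2|2|1|1
3|0|2|1
2|3|0|3
t=4: 3|1|2|1
2|2|1|2
3|0|2|1
2|3|0|3
t=5: 3|1|2|1
2|2|1|3
3|0|2|1
2|3|0|3
t=6: 3|1|2|2
2|2|2|0
3|0|2|2
2|3|0|3
t=7: 3|1|2|2
2|2|2|1
3|0|2|2
2|3|0|3
t=8: 3|1|2|2
2|2|2|2
3|0|2|2
2|3|0|3

2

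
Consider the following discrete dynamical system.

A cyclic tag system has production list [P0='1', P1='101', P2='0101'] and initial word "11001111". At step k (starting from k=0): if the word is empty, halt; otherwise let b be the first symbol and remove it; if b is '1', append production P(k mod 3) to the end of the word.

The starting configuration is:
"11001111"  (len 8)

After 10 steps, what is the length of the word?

step 0: "11001111"  (len 8)
step 1: "10011111"  (len 8)
step 2: "0011111101"  (len 10)
step 3: "011111101"  (len 9)
step 4: "11111101"  (len 8)
step 5: "1111101101"  (len 10)
step 6: "1111011010101"  (len 13)
step 7: "1110110101011"  (len 13)
step 8: "110110101011101"  (len 15)
step 9: "101101010111010101"  (len 18)
step 10: "011010101110101011"  (len 18)

18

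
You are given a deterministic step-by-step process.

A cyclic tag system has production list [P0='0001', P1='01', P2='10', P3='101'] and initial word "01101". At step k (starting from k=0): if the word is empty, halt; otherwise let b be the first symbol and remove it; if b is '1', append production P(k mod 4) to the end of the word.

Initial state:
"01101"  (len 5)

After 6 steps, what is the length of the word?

7

k=0  "01101"  (len 5)
k=1  "1101"  (len 4)
k=2  "10101"  (len 5)
k=3  "010110"  (len 6)
k=4  "10110"  (len 5)
k=5  "01100001"  (len 8)
k=6  "1100001"  (len 7)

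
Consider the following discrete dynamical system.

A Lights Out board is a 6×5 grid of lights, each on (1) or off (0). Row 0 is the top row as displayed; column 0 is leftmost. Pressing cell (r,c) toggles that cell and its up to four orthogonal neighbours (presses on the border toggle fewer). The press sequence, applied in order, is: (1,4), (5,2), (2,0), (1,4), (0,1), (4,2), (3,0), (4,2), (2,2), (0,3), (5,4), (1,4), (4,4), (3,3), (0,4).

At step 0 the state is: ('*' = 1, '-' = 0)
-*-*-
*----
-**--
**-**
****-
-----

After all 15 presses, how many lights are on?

13

0) -*-*-
*----
-**--
**-**
****-
-----
1) -*-**
*--**
-**-*
**-**
****-
-----
2) -*-**
*--**
-**-*
**-**
**-*-
-***-
3) -*-**
---**
*-*-*
-*-**
**-*-
-***-
4) -*-*-
-----
*-*--
-*-**
**-*-
-***-
5) *-**-
-*---
*-*--
-*-**
**-*-
-***-
6) *-**-
-*---
*-*--
-****
*-*--
-*-*-
7) *-**-
-*---
--*--
*-***
--*--
-*-*-
8) *-**-
-*---
--*--
*--**
-*-*-
-***-
9) *-**-
-**--
-*-*-
*-***
-*-*-
-***-
10) *---*
-***-
-*-*-
*-***
-*-*-
-***-
11) *---*
-***-
-*-*-
*-***
-*-**
-**-*
12) *----
-**-*
-*-**
*-***
-*-**
-**-*
13) *----
-**-*
-*-**
*-**-
-*---
-**--
14) *----
-**-*
-*--*
*---*
-*-*-
-**--
15) *--**
-**--
-*--*
*---*
-*-*-
-**--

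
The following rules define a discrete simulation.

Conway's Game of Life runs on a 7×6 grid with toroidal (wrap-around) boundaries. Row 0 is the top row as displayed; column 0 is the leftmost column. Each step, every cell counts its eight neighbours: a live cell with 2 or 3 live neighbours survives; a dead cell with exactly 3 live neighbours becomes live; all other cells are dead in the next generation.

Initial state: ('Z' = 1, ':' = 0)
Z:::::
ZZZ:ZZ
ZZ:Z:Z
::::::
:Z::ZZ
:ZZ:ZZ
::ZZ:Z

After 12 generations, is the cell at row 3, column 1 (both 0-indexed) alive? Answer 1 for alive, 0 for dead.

1

t=0: Z:::::
ZZZ:ZZ
ZZ:Z:Z
::::::
:Z::ZZ
:ZZ:ZZ
::ZZ:Z
t=1: ::::::
::ZZZ:
:::Z::
:ZZ:::
:ZZZZZ
:Z::::
::ZZ:Z
t=2: ::::::
::ZZZ:
:Z::Z:
ZZ::::
:::ZZ:
:Z:::Z
::Z:::
t=3: ::Z:::
::ZZZ:
ZZ::ZZ
ZZZZZZ
:ZZ:ZZ
::ZZZ:
::::::
t=4: ::Z:::
Z:Z:Z:
::::::
::::::
::::::
:ZZ:ZZ
::Z:::
t=5: ::Z:::
:Z:Z::
::::::
::::::
::::::
:ZZZ::
::Z:::
t=6: :ZZZ::
::Z:::
::::::
::::::
::Z:::
:ZZZ::
::::::
t=7: :ZZZ::
:ZZZ::
::::::
::::::
:ZZZ::
:ZZZ::
::::::
t=8: :Z:Z::
:Z:Z::
::Z:::
::Z:::
:Z:Z::
:Z:Z::
::::::
t=9: ::::::
:Z:Z::
:ZZZ::
:ZZZ::
:Z:Z::
::::::
::::::
t=10: ::::::
:Z:Z::
Z:::Z:
Z:::Z:
:Z:Z::
::::::
::::::
t=11: ::::::
::::::
ZZ:ZZ:
ZZ:ZZ:
::::::
::::::
::::::
t=12: ::::::
::::::
ZZ:ZZ:
ZZ:ZZ:
::::::
::::::
::::::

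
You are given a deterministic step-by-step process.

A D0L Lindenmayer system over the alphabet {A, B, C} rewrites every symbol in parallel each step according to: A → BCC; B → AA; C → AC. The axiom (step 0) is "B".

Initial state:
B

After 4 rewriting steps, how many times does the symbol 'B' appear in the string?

k=0  B
k=1  AA
k=2  BCCBCC
k=3  AAACACAAACAC
k=4  BCCBCCBCCACBCCACBCCBCCBCCACBCCAC

8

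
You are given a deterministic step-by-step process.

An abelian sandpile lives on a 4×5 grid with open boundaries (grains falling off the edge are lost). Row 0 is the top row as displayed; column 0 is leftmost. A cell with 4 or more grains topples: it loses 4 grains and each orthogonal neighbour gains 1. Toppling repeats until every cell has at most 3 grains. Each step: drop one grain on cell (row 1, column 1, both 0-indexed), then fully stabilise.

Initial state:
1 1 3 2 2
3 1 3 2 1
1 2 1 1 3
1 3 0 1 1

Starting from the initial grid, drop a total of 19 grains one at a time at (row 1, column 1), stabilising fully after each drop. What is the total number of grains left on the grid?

40

0) 1 1 3 2 2
3 1 3 2 1
1 2 1 1 3
1 3 0 1 1
1) 1 1 3 2 2
3 2 3 2 1
1 2 1 1 3
1 3 0 1 1
2) 1 1 3 2 2
3 3 3 2 1
1 2 1 1 3
1 3 0 1 1
3) 2 3 0 3 2
0 2 1 3 1
2 3 2 1 3
1 3 0 1 1
4) 2 3 0 3 2
0 3 1 3 1
2 3 2 1 3
1 3 0 1 1
5) 3 0 1 3 2
1 2 2 3 1
3 1 3 1 3
2 0 1 1 1
6) 3 0 1 3 2
1 3 2 3 1
3 1 3 1 3
2 0 1 1 1
7) 3 1 1 3 2
2 0 3 3 1
3 2 3 1 3
2 0 1 1 1
8) 3 1 1 3 2
2 1 3 3 1
3 2 3 1 3
2 0 1 1 1
9) 3 1 1 3 2
2 2 3 3 1
3 2 3 1 3
2 0 1 1 1
10) 3 1 1 3 2
2 3 3 3 1
3 2 3 1 3
2 0 1 1 1
11) 0 3 3 0 3
1 3 2 1 2
1 1 1 3 3
3 1 2 1 1
12) 1 1 1 1 3
2 2 0 2 2
1 2 2 3 3
3 1 2 1 1
13) 1 1 1 1 3
2 3 0 2 2
1 2 2 3 3
3 1 2 1 1
14) 1 2 1 1 3
3 0 1 2 2
1 3 2 3 3
3 1 2 1 1
15) 1 2 1 1 3
3 1 1 2 2
1 3 2 3 3
3 1 2 1 1
16) 1 2 1 1 3
3 2 1 2 2
1 3 2 3 3
3 1 2 1 1
17) 1 2 1 1 3
3 3 1 2 2
1 3 2 3 3
3 1 2 1 1
18) 2 3 1 1 3
0 2 2 2 2
3 0 3 3 3
3 2 2 1 1
19) 2 3 1 1 3
0 3 2 2 2
3 0 3 3 3
3 2 2 1 1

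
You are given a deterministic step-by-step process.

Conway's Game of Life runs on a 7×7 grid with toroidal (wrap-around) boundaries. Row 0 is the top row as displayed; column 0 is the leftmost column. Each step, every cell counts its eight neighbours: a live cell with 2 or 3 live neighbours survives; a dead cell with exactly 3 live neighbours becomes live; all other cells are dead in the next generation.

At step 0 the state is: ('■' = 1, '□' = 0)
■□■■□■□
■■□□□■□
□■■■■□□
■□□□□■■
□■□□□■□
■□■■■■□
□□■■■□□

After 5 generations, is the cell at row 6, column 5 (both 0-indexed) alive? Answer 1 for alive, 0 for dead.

t=0: ■□■■□■□
■■□□□■□
□■■■■□□
■□□□□■■
□■□□□■□
■□■■■■□
□□■■■□□
t=1: ■□□□□■□
■□□□□■□
□□■■■□□
■□□■□■■
□■■■□□□
□□□□□■■
□□□□□□□
t=2: □□□□□□□
□■□■□■□
■■■■□□□
■□□□□■■
□■■■□□□
□□■□□□□
□□□□□■□
t=3: □□□□■□□
■■□■■□□
□□□■□■□
□□□□■□■
■■■■□□■
□■■■□□□
□□□□□□□
t=4: □□□■■□□
□□■■□■□
■□■■□■■
□■□□■□■
□□□□■■■
□□□■□□□
□□■■□□□
t=5: □□□□□□□
□■□□□■□
■□□□□□□
□■■□□□□
■□□■■□■
□□■■□■□
□□■□□□□

0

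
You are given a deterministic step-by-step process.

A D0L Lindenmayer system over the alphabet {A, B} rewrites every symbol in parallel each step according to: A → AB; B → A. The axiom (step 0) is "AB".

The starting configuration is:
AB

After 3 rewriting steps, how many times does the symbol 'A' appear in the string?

step 0: AB
step 1: ABA
step 2: ABAAB
step 3: ABAABABA

5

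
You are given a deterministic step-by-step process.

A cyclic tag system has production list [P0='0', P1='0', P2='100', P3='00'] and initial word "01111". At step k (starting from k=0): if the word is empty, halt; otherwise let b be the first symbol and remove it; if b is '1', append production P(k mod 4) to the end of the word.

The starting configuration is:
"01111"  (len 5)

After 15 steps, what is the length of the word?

1

k=0  "01111"  (len 5)
k=1  "1111"  (len 4)
k=2  "1110"  (len 4)
k=3  "110100"  (len 6)
k=4  "1010000"  (len 7)
k=5  "0100000"  (len 7)
k=6  "100000"  (len 6)
k=7  "00000100"  (len 8)
k=8  "0000100"  (len 7)
k=9  "000100"  (len 6)
k=10  "00100"  (len 5)
k=11  "0100"  (len 4)
k=12  "100"  (len 3)
k=13  "000"  (len 3)
k=14  "00"  (len 2)
k=15  "0"  (len 1)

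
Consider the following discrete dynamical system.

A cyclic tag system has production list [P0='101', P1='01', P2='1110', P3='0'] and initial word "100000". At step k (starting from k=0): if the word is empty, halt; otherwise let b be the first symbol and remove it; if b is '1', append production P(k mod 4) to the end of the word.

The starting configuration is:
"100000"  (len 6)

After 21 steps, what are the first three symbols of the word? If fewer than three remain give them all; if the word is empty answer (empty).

000

step 0: "100000"  (len 6)
step 1: "00000101"  (len 8)
step 2: "0000101"  (len 7)
step 3: "000101"  (len 6)
step 4: "00101"  (len 5)
step 5: "0101"  (len 4)
step 6: "101"  (len 3)
step 7: "011110"  (len 6)
step 8: "11110"  (len 5)
step 9: "1110101"  (len 7)
step 10: "11010101"  (len 8)
step 11: "10101011110"  (len 11)
step 12: "01010111100"  (len 11)
step 13: "1010111100"  (len 10)
step 14: "01011110001"  (len 11)
step 15: "1011110001"  (len 10)
step 16: "0111100010"  (len 10)
step 17: "111100010"  (len 9)
step 18: "1110001001"  (len 10)
step 19: "1100010011110"  (len 13)
step 20: "1000100111100"  (len 13)
step 21: "000100111100101"  (len 15)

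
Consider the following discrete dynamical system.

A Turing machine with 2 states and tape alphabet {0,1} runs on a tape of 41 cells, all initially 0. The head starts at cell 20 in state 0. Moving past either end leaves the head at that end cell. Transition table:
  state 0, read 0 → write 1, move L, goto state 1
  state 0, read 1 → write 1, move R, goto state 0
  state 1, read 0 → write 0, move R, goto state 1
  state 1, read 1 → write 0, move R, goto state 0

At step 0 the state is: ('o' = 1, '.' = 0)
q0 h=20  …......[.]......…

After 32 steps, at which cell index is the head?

k=0  q0 h=20  …......[.]......…
k=1  q1 h=19  …......[.]o.....…
k=2  q1 h=20  …......[o]......…
k=3  q0 h=21  …......[.]......…
k=4  q1 h=20  …......[.]o.....…
k=5  q1 h=21  …......[o]......…
k=6  q0 h=22  …......[.]......…
k=7  q1 h=21  …......[.]o.....…
k=8  q1 h=22  …......[o]......…
k=9  q0 h=23  …......[.]......…
k=10  q1 h=22  …......[.]o.....…
k=11  q1 h=23  …......[o]......…
k=12  q0 h=24  …......[.]......…
k=13  q1 h=23  …......[.]o.....…
k=14  q1 h=24  …......[o]......…
k=15  q0 h=25  …......[.]......…
k=16  q1 h=24  …......[.]o.....…
k=17  q1 h=25  …......[o]......…
k=18  q0 h=26  …......[.]......…
k=19  q1 h=25  …......[.]o.....…
k=20  q1 h=26  …......[o]......…
k=21  q0 h=27  …......[.]......…
k=22  q1 h=26  …......[.]o.....…
k=23  q1 h=27  …......[o]......…
k=24  q0 h=28  …......[.]......…
k=25  q1 h=27  …......[.]o.....…
k=26  q1 h=28  …......[o]......…
k=27  q0 h=29  …......[.]......…
k=28  q1 h=28  …......[.]o.....…
k=29  q1 h=29  …......[o]......…
k=30  q0 h=30  …......[.]......…
k=31  q1 h=29  …......[.]o.....…
k=32  q1 h=30  …......[o]......…

30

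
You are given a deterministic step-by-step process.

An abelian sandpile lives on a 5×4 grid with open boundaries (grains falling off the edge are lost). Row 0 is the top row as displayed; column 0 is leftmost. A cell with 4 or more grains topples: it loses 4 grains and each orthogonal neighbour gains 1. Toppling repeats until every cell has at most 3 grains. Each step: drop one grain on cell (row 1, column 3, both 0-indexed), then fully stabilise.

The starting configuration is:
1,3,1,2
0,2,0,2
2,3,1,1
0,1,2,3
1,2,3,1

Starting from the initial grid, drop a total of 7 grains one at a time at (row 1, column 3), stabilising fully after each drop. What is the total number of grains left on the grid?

k=0  1,3,1,2
0,2,0,2
2,3,1,1
0,1,2,3
1,2,3,1
k=1  1,3,1,2
0,2,0,3
2,3,1,1
0,1,2,3
1,2,3,1
k=2  1,3,1,3
0,2,1,0
2,3,1,2
0,1,2,3
1,2,3,1
k=3  1,3,1,3
0,2,1,1
2,3,1,2
0,1,2,3
1,2,3,1
k=4  1,3,1,3
0,2,1,2
2,3,1,2
0,1,2,3
1,2,3,1
k=5  1,3,1,3
0,2,1,3
2,3,1,2
0,1,2,3
1,2,3,1
k=6  1,3,2,0
0,2,2,1
2,3,1,3
0,1,2,3
1,2,3,1
k=7  1,3,2,0
0,2,2,2
2,3,1,3
0,1,2,3
1,2,3,1

34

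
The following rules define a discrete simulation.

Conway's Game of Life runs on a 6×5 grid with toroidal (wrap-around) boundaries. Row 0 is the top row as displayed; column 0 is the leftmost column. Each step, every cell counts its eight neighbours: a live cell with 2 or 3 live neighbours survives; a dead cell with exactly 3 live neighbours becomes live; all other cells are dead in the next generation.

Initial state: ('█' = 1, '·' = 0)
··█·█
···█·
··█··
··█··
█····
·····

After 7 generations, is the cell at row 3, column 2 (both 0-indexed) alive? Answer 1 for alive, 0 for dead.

1

0) ··█·█
···█·
··█··
··█··
█····
·····
1) ···█·
··██·
··██·
·█···
·····
·····
2) ··██·
····█
·█·█·
··█··
·····
·····
3) ···█·
····█
··██·
··█··
·····
·····
4) ·····
··█·█
··██·
··██·
·····
·····
5) ·····
··█··
·█··█
··██·
·····
·····
6) ·····
·····
·█···
··██·
·····
·····
7) ·····
·····
··█··
··█··
·····
·····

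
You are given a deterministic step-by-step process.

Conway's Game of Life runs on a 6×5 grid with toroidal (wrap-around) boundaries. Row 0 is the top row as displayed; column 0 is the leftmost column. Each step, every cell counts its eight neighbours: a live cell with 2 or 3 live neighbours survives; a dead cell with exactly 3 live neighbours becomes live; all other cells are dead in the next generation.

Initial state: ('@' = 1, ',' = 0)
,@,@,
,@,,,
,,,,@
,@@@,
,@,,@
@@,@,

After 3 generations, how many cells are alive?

step 0: ,@,@,
,@,,,
,,,,@
,@@@,
,@,,@
@@,@,
step 1: ,@,,@
@,@,,
@@,@,
,@@@@
,,,,@
,@,@,
step 2: ,@,@@
,,@@,
,,,,,
,@,,,
,@,,@
,,@@@
step 3: @@,,,
,,@@@
,,@,,
@,,,,
,@,,@
,@,,,

10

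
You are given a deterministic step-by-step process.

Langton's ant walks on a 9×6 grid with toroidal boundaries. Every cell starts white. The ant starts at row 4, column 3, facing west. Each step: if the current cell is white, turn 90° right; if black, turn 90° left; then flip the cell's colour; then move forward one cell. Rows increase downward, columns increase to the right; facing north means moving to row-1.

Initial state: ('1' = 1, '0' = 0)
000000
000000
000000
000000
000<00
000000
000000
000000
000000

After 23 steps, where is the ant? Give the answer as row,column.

0) 000000
000000
000000
000000
000<00
000000
000000
000000
000000
1) 000000
000000
000000
000^00
000100
000000
000000
000000
000000
2) 000000
000000
000000
0001>0
000100
000000
000000
000000
000000
3) 000000
000000
000000
000110
0001v0
000000
000000
000000
000000
4) 000000
000000
000000
000110
000<10
000000
000000
000000
000000
5) 000000
000000
000000
000110
000010
000v00
000000
000000
000000
6) 000000
000000
000000
000110
000010
00<100
000000
000000
000000
7) 000000
000000
000000
000110
00^010
001100
000000
000000
000000
8) 000000
000000
000000
000110
001>10
001100
000000
000000
000000
9) 000000
000000
000000
000110
001110
001v00
000000
000000
000000
10) 000000
000000
000000
000110
001110
0010>0
000000
000000
000000
11) 000000
000000
000000
000110
001110
001010
0000v0
000000
000000
12) 000000
000000
000000
000110
001110
001010
000<10
000000
000000
13) 000000
000000
000000
000110
001110
001^10
000110
000000
000000
14) 000000
000000
000000
000110
001110
0011>0
000110
000000
000000
15) 000000
000000
000000
000110
0011^0
001100
000110
000000
000000
16) 000000
000000
000000
000110
001<00
001100
000110
000000
000000
17) 000000
000000
000000
000110
001000
001v00
000110
000000
000000
18) 000000
000000
000000
000110
001000
0010>0
000110
000000
000000
19) 000000
000000
000000
000110
001000
001010
0001v0
000000
000000
20) 000000
000000
000000
000110
001000
001010
00010>
000000
000000
21) 000000
000000
000000
000110
001000
001010
000101
00000v
000000
22) 000000
000000
000000
000110
001000
001010
000101
0000<1
000000
23) 000000
000000
000000
000110
001000
001010
0001^1
000011
000000

6,4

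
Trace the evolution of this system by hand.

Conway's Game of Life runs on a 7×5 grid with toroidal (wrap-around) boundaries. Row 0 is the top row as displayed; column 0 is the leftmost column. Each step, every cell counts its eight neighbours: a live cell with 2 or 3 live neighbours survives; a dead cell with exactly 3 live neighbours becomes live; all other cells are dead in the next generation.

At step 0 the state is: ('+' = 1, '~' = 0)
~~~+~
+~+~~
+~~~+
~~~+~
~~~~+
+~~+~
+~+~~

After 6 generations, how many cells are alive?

gen 0: ~~~+~
+~+~~
+~~~+
~~~+~
~~~~+
+~~+~
+~+~~
gen 1: ~~+++
++~+~
++~++
+~~+~
~~~++
++~+~
~+++~
gen 2: ~~~~~
~~~~~
~~~+~
~+~~~
~+~+~
++~~~
~~~~~
gen 3: ~~~~~
~~~~~
~~~~~
~~~~~
~+~~~
+++~~
~~~~~
gen 4: ~~~~~
~~~~~
~~~~~
~~~~~
+++~~
+++~~
~+~~~
gen 5: ~~~~~
~~~~~
~~~~~
~+~~~
+~+~~
~~~~~
+++~~
gen 6: ~+~~~
~~~~~
~~~~~
~+~~~
~+~~~
+~+~~
~+~~~

6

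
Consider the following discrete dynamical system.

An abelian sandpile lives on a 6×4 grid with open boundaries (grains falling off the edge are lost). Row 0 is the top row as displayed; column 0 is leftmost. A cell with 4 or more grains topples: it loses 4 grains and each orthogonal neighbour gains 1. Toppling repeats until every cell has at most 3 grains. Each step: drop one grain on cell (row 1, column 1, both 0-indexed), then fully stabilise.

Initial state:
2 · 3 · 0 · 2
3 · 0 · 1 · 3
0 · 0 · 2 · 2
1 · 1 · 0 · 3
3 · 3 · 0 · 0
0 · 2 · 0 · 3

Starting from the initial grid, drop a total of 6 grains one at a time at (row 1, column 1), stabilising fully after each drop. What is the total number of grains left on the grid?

36

k=0  2 · 3 · 0 · 2
3 · 0 · 1 · 3
0 · 0 · 2 · 2
1 · 1 · 0 · 3
3 · 3 · 0 · 0
0 · 2 · 0 · 3
k=1  2 · 3 · 0 · 2
3 · 1 · 1 · 3
0 · 0 · 2 · 2
1 · 1 · 0 · 3
3 · 3 · 0 · 0
0 · 2 · 0 · 3
k=2  2 · 3 · 0 · 2
3 · 2 · 1 · 3
0 · 0 · 2 · 2
1 · 1 · 0 · 3
3 · 3 · 0 · 0
0 · 2 · 0 · 3
k=3  2 · 3 · 0 · 2
3 · 3 · 1 · 3
0 · 0 · 2 · 2
1 · 1 · 0 · 3
3 · 3 · 0 · 0
0 · 2 · 0 · 3
k=4  0 · 1 · 1 · 2
1 · 2 · 2 · 3
1 · 1 · 2 · 2
1 · 1 · 0 · 3
3 · 3 · 0 · 0
0 · 2 · 0 · 3
k=5  0 · 1 · 1 · 2
1 · 3 · 2 · 3
1 · 1 · 2 · 2
1 · 1 · 0 · 3
3 · 3 · 0 · 0
0 · 2 · 0 · 3
k=6  0 · 2 · 1 · 2
2 · 0 · 3 · 3
1 · 2 · 2 · 2
1 · 1 · 0 · 3
3 · 3 · 0 · 0
0 · 2 · 0 · 3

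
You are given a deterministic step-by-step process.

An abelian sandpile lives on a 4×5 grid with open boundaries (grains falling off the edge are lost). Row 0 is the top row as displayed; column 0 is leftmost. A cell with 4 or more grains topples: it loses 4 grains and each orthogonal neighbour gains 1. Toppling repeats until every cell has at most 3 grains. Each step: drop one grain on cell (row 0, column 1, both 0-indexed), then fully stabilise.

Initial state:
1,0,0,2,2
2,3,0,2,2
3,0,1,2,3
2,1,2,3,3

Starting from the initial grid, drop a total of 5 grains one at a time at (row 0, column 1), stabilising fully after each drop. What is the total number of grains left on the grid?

[0] 1,0,0,2,2
2,3,0,2,2
3,0,1,2,3
2,1,2,3,3
[1] 1,1,0,2,2
2,3,0,2,2
3,0,1,2,3
2,1,2,3,3
[2] 1,2,0,2,2
2,3,0,2,2
3,0,1,2,3
2,1,2,3,3
[3] 1,3,0,2,2
2,3,0,2,2
3,0,1,2,3
2,1,2,3,3
[4] 2,1,1,2,2
3,0,1,2,2
3,1,1,2,3
2,1,2,3,3
[5] 2,2,1,2,2
3,0,1,2,2
3,1,1,2,3
2,1,2,3,3

38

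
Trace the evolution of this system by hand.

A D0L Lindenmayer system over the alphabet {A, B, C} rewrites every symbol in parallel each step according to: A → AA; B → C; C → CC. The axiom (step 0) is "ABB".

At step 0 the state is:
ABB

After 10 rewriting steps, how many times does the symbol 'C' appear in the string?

gen 0: ABB
gen 1: AACC
gen 2: AAAACCCC
gen 3: AAAAAAAACCCCCCCC
gen 4: AAAAAAAAAAAAAAAACCCCCCCCCCCCCCCC
gen 5: AAAAAAAAAAAAAAAAAAAAAAAAAAAAAAAACCCCCCCCCCCCCCCCCCCCCCCCCCCCCCCC
gen 6: AAAAAAAAAAAAAAAAAAAAAAAAAAAAAAAAAAAAAAAAAAAAAAAAAAAAAAAAAA…CCCCCCCCCCCCCCCCCCCCCCCCCCCCCCCCCCCCCCCCCCCCCCCCCCCCCCCCCC  (len 128)
gen 7: AAAAAAAAAAAAAAAAAAAAAAAAAAAAAAAAAAAAAAAAAAAAAAAAAAAAAAAAAA…CCCCCCCCCCCCCCCCCCCCCCCCCCCCCCCCCCCCCCCCCCCCCCCCCCCCCCCCCC  (len 256)
gen 8: AAAAAAAAAAAAAAAAAAAAAAAAAAAAAAAAAAAAAAAAAAAAAAAAAAAAAAAAAA…CCCCCCCCCCCCCCCCCCCCCCCCCCCCCCCCCCCCCCCCCCCCCCCCCCCCCCCCCC  (len 512)
gen 9: AAAAAAAAAAAAAAAAAAAAAAAAAAAAAAAAAAAAAAAAAAAAAAAAAAAAAAAAAA…CCCCCCCCCCCCCCCCCCCCCCCCCCCCCCCCCCCCCCCCCCCCCCCCCCCCCCCCCC  (len 1024)
gen 10: AAAAAAAAAAAAAAAAAAAAAAAAAAAAAAAAAAAAAAAAAAAAAAAAAAAAAAAAAA…CCCCCCCCCCCCCCCCCCCCCCCCCCCCCCCCCCCCCCCCCCCCCCCCCCCCCCCCCC  (len 2048)

1024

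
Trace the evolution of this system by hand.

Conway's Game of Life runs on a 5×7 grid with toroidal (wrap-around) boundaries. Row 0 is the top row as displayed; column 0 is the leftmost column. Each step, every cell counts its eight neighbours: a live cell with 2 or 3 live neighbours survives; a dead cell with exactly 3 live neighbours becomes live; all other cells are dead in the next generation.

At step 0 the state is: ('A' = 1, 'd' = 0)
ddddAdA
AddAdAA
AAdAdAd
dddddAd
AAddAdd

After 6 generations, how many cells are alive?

12

k=0  ddddAdA
AddAdAA
AAdAdAd
dddddAd
AAddAdd
k=1  dAdAAdd
dAAAddd
AAAddAd
ddAddAd
AdddAdA
k=2  dAddAAd
ddddddd
AdddAdA
ddAAAAd
AAAdAdA
k=3  dAAAAAA
AdddAdA
ddddAdA
ddAdddd
AdddddA
k=4  dAAAAdd
dAAdddd
AddAddA
AddddAA
AdddAdA
k=5  ddddAAd
ddddAdd
ddAddAd
dAddAdd
ddAdAdd
k=6  ddddAAd
dddAAdd
dddAAAd
dAAdAAd
ddddAdd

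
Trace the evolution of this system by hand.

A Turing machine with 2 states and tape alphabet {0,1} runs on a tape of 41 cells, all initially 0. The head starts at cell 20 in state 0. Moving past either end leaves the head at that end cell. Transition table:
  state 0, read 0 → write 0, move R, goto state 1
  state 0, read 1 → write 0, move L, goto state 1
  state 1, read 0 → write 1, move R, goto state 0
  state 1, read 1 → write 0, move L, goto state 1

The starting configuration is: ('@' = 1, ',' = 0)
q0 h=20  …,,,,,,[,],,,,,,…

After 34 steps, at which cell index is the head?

37

0) q0 h=20  …,,,,,,[,],,,,,,…
1) q1 h=21  …,,,,,,[,],,,,,,…
2) q0 h=22  …,,,,,@[,],,,,,,…
3) q1 h=23  …,,,,@,[,],,,,,,…
4) q0 h=24  …,,,@,@[,],,,,,,…
5) q1 h=25  …,,@,@,[,],,,,,,…
6) q0 h=26  …,@,@,@[,],,,,,,…
7) q1 h=27  …@,@,@,[,],,,,,,…
8) q0 h=28  …,@,@,@[,],,,,,,…
9) q1 h=29  …@,@,@,[,],,,,,,…
10) q0 h=30  …,@,@,@[,],,,,,,…
11) q1 h=31  …@,@,@,[,],,,,,,…
12) q0 h=32  …,@,@,@[,],,,,,,…
13) q1 h=33  …@,@,@,[,],,,,,,…
14) q0 h=34  …,@,@,@[,],,,,,,|
15) q1 h=35  …@,@,@,[,],,,,,|
16) q0 h=36  …,@,@,@[,],,,,|
17) q1 h=37  …@,@,@,[,],,,|
18) q0 h=38  …,@,@,@[,],,|
19) q1 h=39  …@,@,@,[,],|
20) q0 h=40  …,@,@,@[,]|
21) q1 h=40  …,@,@,@[,]|
22) q0 h=40  …,@,@,@[@]|
23) q1 h=39  …@,@,@,[@],|
24) q1 h=38  …,@,@,@[,],,|
25) q0 h=39  …@,@,@@[,],|
26) q1 h=40  …,@,@@,[,]|
27) q0 h=40  …,@,@@,[@]|
28) q1 h=39  …@,@,@@[,],|
29) q0 h=40  …,@,@@@[,]|
30) q1 h=40  …,@,@@@[,]|
31) q0 h=40  …,@,@@@[@]|
32) q1 h=39  …@,@,@@[@],|
33) q1 h=38  …,@,@,@[@],,|
34) q1 h=37  …@,@,@,[@],,,|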